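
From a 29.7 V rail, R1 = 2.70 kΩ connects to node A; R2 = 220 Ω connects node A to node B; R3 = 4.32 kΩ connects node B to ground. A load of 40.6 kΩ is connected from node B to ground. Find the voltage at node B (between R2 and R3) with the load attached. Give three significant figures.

V ≈ 17.0 V

At node B, R3 is in parallel with the load: R3‖R_L = 3905 Ω.
Below node A the resistance is R2 + (R3‖R_L) = 4125 Ω, so V_A = 29.7 × 4125/6825 = 17.95 V.
Then V_B = V_A × (R3‖R_L)/(R2 + R3‖R_L) = 17.95 × 3905/4125 = 17.0 V.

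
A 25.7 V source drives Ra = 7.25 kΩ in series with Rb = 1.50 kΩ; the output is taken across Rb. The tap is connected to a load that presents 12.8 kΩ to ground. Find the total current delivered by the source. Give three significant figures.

Rb‖R_L = 1.343 kΩ, so the source sees Ra + Rb‖R_L = 8.593 kΩ.
I = 25.7 V / 8.593 kΩ = 2.99 mA.

I ≈ 2.99 mA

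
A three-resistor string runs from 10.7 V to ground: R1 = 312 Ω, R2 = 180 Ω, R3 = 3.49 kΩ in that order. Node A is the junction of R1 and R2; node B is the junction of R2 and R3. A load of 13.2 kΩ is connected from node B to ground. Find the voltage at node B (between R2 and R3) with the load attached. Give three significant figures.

V ≈ 9.08 V

At node B, R3 is in parallel with the load: R3‖R_L = 2760 Ω.
Below node A the resistance is R2 + (R3‖R_L) = 2940 Ω, so V_A = 10.7 × 2940/3252 = 9.673 V.
Then V_B = V_A × (R3‖R_L)/(R2 + R3‖R_L) = 9.673 × 2760/2940 = 9.08 V.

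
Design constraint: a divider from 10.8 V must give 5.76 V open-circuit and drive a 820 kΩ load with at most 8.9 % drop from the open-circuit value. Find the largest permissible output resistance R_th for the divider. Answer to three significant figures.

Loading drop = R_th/(R_th + R_L) ≤ 0.0890, so R_th ≤ R_L · ε/(1−ε) = 820 kΩ × 0.0890/0.9110 = 80.1 kΩ.
(Any R1, R2 with R2/(R1+R2) = 0.533 and R1‖R2 ≤ 80.1 kΩ will meet the spec.)

R_th ≤ 80.1 kΩ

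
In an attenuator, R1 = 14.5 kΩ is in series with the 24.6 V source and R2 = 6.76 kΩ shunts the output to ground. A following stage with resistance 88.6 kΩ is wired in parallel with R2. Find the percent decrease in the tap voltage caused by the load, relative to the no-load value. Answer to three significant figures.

4.95 %

The divider's output (Thévenin) resistance is R1‖R2 = 4.611 kΩ.
Fractional drop under load = R_th/(R_th + R_L) = 4.611 / (4.611 + 88.6) = 0.04946.
So the output falls by 4.95 %.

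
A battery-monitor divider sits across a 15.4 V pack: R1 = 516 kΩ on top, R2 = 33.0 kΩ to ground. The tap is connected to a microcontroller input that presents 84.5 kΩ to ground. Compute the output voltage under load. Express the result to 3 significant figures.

The load sits in parallel with R2: R2‖R_L = (33.0 × 84.5) / (33.0 + 84.5) = 23.73 kΩ.
V_out = 15.4 × 23.73 / (516 + 23.73) = 15.4 × 23.73/539.7 = 0.677 V.

V_out ≈ 0.677 V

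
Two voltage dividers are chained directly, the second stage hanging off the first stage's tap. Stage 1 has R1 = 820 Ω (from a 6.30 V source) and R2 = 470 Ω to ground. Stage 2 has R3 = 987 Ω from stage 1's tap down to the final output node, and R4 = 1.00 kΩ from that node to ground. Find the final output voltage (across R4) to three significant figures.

V_out ≈ 1.00 V

Stage 2 presents R3+R4 = 1987 Ω as a load on stage 1's tap.
Stage 1's lower leg becomes R2‖(R3+R4) = 380.1 Ω, so V_mid = 6.30 × 380.1/1200 = 1.995 V.
Stage 2 is itself unloaded: V_out = V_mid × R4/(R3+R4) = 1.995 × 1000/1987 = 1.00 V.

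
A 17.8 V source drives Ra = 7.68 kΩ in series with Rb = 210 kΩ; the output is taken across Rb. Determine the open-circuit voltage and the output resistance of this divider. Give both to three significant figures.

V_th = 17.2 V, R_th = 7.41 kΩ

V_th is the open-circuit tap voltage: 17.8 × 210/(7.68 + 210) = 17.2 V.
With the supply zeroed, Ra and Rb appear in parallel from the tap: R_th = Ra‖Rb = (7.68 × 210)/217.7 = 7.41 kΩ.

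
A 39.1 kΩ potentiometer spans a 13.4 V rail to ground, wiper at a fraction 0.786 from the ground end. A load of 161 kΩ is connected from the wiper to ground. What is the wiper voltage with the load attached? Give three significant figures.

V ≈ 10.1 V

The wiper splits the pot into (1−α)R = 8.367 kΩ above and αR = 30.73 kΩ below.
Lower section ‖ load = 25.81 kΩ.
V_wiper = 13.4 × 25.81/(8.367 + 25.81) = 10.1 V.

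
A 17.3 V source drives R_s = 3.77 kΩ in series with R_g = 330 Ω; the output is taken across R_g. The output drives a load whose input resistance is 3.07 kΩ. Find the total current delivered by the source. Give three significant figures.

I ≈ 4.25 mA

R_g‖R_L = 298.0 Ω, so the source sees R_s + R_g‖R_L = 4068 Ω.
I = 17.3 V / 4068 Ω = 4.25 mA.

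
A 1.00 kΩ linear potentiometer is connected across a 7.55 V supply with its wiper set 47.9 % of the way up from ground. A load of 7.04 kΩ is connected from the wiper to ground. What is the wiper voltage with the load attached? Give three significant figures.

V ≈ 3.49 V

The wiper splits the pot into (1−α)R = 521.0 Ω above and αR = 479.0 Ω below.
Lower section ‖ load = 448.5 Ω.
V_wiper = 7.55 × 448.5/(521.0 + 448.5) = 3.49 V.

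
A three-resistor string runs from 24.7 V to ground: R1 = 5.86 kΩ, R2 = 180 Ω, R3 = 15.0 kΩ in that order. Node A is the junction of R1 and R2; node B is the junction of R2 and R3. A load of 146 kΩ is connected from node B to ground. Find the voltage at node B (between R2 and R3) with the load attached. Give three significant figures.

At node B, R3 is in parallel with the load: R3‖R_L = 13600 Ω.
Below node A the resistance is R2 + (R3‖R_L) = 13780 Ω, so V_A = 24.7 × 13780/19640 = 17.33 V.
Then V_B = V_A × (R3‖R_L)/(R2 + R3‖R_L) = 17.33 × 13600/13780 = 17.1 V.

V ≈ 17.1 V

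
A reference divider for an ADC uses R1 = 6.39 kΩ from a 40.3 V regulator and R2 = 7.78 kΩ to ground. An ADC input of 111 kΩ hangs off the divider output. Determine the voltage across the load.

V_out ≈ 21.4 V

The load sits in parallel with R2: R2‖R_L = (7.78 × 111) / (7.78 + 111) = 7.270 kΩ.
V_out = 40.3 × 7.270 / (6.39 + 7.270) = 40.3 × 7.270/13.66 = 21.4 V.
(Unloaded it would have been 22.1 V.)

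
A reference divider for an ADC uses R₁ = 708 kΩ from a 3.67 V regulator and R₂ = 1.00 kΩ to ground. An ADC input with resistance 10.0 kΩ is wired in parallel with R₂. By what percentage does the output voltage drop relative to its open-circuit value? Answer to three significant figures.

Unloaded V = 3.67 × 1.00/709.0 = 0.0051763 V.
Loaded: R₂‖R_L = 0.9091 kΩ, giving V = 3.67 × 0.9091/708.9 = 0.0047063 V.
Drop = (0.0051763 − 0.0047063) / 0.0051763 = 9.08 %.

9.08 %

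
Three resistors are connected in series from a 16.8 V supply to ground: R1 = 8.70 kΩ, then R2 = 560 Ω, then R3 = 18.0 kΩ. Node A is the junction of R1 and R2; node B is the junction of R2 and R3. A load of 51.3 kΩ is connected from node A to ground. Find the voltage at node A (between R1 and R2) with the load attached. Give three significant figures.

V ≈ 10.3 V

Below node A the series string R2+R3 = 18560 Ω sits in parallel with the 51300 Ω load: 13630 Ω.
V_A = 16.8 × 13630/(8700 + 13630) = 10.3 V.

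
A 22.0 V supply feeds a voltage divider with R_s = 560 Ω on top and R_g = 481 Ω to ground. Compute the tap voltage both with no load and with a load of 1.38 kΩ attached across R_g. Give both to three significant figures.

Open-circuit: V = 22.0 × 481/(560 + 481) = 10.2 V.
With the load, R_g becomes R_g‖R_L = 356.7 Ω, so V = 22.0 × 356.7/916.7 = 8.56 V.

Unloaded: 10.2 V; loaded: 8.56 V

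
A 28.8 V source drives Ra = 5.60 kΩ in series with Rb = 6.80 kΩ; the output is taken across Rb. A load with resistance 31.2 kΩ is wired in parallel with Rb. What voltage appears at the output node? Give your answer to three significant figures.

The load sits in parallel with Rb: Rb‖R_L = (6.80 × 31.2) / (6.80 + 31.2) = 5.583 kΩ.
V_out = 28.8 × 5.583 / (5.60 + 5.583) = 28.8 × 5.583/11.18 = 14.4 V.
(Unloaded it would have been 15.8 V.)

V_out ≈ 14.4 V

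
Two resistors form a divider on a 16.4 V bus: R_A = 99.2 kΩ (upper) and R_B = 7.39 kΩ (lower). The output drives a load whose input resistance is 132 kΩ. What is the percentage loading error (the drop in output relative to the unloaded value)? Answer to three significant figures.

The divider's output (Thévenin) resistance is R_A‖R_B = 6.878 kΩ.
Fractional drop under load = R_th/(R_th + R_L) = 6.878 / (6.878 + 132) = 0.04952.
So the output falls by 4.95 %.

4.95 %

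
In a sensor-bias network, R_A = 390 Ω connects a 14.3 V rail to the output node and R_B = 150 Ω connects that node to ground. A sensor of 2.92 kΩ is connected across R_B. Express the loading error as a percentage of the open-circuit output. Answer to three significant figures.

The divider's output (Thévenin) resistance is R_A‖R_B = 108.3 Ω.
Fractional drop under load = R_th/(R_th + R_L) = 108.3 / (108.3 + 2920) = 0.03577.
So the output falls by 3.58 %.

3.58 %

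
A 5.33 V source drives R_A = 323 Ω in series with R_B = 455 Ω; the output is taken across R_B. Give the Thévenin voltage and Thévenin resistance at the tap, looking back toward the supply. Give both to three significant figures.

V_th is the open-circuit tap voltage: 5.33 × 455/(323 + 455) = 3.12 V.
With the supply zeroed, R_A and R_B appear in parallel from the tap: R_th = R_A‖R_B = (323 × 455)/778.0 = 189 Ω.

V_th = 3.12 V, R_th = 189 Ω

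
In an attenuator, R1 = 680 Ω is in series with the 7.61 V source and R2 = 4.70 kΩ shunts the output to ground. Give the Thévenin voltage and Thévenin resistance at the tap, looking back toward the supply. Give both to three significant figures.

V_th is the open-circuit tap voltage: 7.61 × 4700/(680 + 4700) = 6.65 V.
With the supply zeroed, R1 and R2 appear in parallel from the tap: R_th = R1‖R2 = (680 × 4700)/5380 = 594 Ω.

V_th = 6.65 V, R_th = 594 Ω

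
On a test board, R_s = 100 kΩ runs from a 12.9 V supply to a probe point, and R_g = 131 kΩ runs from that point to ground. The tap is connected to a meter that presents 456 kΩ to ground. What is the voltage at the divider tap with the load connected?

The load sits in parallel with R_g: R_g‖R_L = (131 × 456) / (131 + 456) = 101.8 kΩ.
V_out = 12.9 × 101.8 / (100 + 101.8) = 12.9 × 101.8/201.8 = 6.51 V.

V_out ≈ 6.51 V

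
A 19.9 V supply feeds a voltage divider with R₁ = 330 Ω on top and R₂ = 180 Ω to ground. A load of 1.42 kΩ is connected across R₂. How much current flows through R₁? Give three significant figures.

I ≈ 40.6 mA

R₂‖R_L = 159.8 Ω, so the source sees R₁ + R₂‖R_L = 489.8 Ω.
I = 19.9 V / 489.8 Ω = 40.6 mA.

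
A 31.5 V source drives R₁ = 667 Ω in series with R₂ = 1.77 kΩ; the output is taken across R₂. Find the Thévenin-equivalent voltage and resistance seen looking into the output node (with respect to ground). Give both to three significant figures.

V_th is the open-circuit tap voltage: 31.5 × 1770/(667 + 1770) = 22.9 V.
With the supply zeroed, R₁ and R₂ appear in parallel from the tap: R_th = R₁‖R₂ = (667 × 1770)/2437 = 484 Ω.

V_th = 22.9 V, R_th = 484 Ω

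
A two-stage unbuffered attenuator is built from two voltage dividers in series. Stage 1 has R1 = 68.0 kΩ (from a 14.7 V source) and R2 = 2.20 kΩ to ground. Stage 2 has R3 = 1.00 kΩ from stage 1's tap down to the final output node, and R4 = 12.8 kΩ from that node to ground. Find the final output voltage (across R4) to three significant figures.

Stage 2 presents R3+R4 = 13.80 kΩ as a load on stage 1's tap.
Stage 1's lower leg becomes R2‖(R3+R4) = 1.897 kΩ, so V_mid = 14.7 × 1.897/69.90 = 0.3991 V.
Stage 2 is itself unloaded: V_out = V_mid × R4/(R3+R4) = 0.3991 × 12.8/13.80 = 0.370 V.

V_out ≈ 0.370 V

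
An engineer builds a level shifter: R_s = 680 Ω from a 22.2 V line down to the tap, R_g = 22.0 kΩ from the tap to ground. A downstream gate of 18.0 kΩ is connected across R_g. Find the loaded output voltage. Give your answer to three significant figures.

V_out ≈ 20.8 V

The load sits in parallel with R_g: R_g‖R_L = (22000 × 18000) / (22000 + 18000) = 9900 Ω.
V_out = 22.2 × 9900 / (680 + 9900) = 22.2 × 9900/10580 = 20.8 V.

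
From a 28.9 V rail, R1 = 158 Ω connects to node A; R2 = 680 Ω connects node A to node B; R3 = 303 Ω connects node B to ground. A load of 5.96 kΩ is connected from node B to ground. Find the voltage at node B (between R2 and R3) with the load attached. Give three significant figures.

V ≈ 7.40 V

At node B, R3 is in parallel with the load: R3‖R_L = 288.3 Ω.
Below node A the resistance is R2 + (R3‖R_L) = 968.3 Ω, so V_A = 28.9 × 968.3/1126 = 24.85 V.
Then V_B = V_A × (R3‖R_L)/(R2 + R3‖R_L) = 24.85 × 288.3/968.3 = 7.40 V.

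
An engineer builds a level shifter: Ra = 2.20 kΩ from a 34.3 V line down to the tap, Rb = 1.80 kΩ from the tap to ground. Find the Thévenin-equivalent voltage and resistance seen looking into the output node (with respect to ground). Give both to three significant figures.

V_th = 15.4 V, R_th = 990 Ω

V_th is the open-circuit tap voltage: 34.3 × 1.80/(2.20 + 1.80) = 15.4 V.
With the supply zeroed, Ra and Rb appear in parallel from the tap: R_th = Ra‖Rb = (2.20 × 1.80)/4.000 = 990 Ω.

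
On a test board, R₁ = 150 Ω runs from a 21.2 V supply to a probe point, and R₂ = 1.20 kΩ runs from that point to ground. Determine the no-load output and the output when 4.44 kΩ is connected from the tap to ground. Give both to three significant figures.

Open-circuit: V = 21.2 × 1200/(150 + 1200) = 18.8 V.
With the load, R₂ becomes R₂‖R_L = 944.7 Ω, so V = 21.2 × 944.7/1095 = 18.3 V.

Unloaded: 18.8 V; loaded: 18.3 V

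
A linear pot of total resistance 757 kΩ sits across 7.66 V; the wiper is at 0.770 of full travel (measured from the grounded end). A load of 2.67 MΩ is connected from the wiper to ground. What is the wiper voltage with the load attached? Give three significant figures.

V ≈ 5.62 V

The wiper splits the pot into (1−α)R = 174.1 kΩ above and αR = 582.9 kΩ below.
Lower section ‖ load = 478.4 kΩ.
V_wiper = 7.66 × 478.4/(174.1 + 478.4) = 5.62 V.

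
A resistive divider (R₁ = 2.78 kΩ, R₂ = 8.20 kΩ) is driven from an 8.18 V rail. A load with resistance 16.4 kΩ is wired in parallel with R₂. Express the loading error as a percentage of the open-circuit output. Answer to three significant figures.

11.2 %

Unloaded V = 8.18 × 8.20/10.98 = 6.1089 V.
Loaded: R₂‖R_L = 5.467 kΩ, giving V = 8.18 × 5.467/8.247 = 5.4225 V.
Drop = (6.1089 − 5.4225) / 6.1089 = 11.2 %.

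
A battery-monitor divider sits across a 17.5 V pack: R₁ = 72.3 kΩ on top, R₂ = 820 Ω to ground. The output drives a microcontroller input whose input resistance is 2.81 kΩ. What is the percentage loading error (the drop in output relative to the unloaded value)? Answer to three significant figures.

22.4 %

Unloaded V = 17.5 × 820/73120 = 0.1963 V.
Loaded: R₂‖R_L = 634.8 Ω, giving V = 17.5 × 634.8/72930 = 0.1523 V.
Drop = (0.1963 − 0.1523) / 0.1963 = 22.4 %.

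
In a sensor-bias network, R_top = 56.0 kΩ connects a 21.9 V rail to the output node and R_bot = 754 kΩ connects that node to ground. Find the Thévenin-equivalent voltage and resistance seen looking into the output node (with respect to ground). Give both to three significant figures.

V_th is the open-circuit tap voltage: 21.9 × 754/(56.0 + 754) = 20.4 V.
With the supply zeroed, R_top and R_bot appear in parallel from the tap: R_th = R_top‖R_bot = (56.0 × 754)/810.0 = 52.1 kΩ.

V_th = 20.4 V, R_th = 52.1 kΩ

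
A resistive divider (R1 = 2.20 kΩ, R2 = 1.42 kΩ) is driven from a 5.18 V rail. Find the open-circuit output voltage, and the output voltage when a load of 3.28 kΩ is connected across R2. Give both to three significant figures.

Open-circuit: V = 5.18 × 1.42/(2.20 + 1.42) = 2.03 V.
With the load, R2 becomes R2‖R_L = 0.9910 kΩ, so V = 5.18 × 0.9910/3.191 = 1.61 V.

Unloaded: 2.03 V; loaded: 1.61 V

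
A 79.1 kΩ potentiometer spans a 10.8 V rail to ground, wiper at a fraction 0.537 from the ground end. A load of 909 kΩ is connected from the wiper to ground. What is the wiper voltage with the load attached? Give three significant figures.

V ≈ 5.68 V

The wiper splits the pot into (1−α)R = 36.62 kΩ above and αR = 42.48 kΩ below.
Lower section ‖ load = 40.58 kΩ.
V_wiper = 10.8 × 40.58/(36.62 + 40.58) = 5.68 V.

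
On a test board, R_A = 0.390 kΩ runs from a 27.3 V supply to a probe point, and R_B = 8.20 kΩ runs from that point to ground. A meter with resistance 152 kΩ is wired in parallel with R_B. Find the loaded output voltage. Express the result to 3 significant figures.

The load sits in parallel with R_B: R_B‖R_L = (8200 × 152000) / (8200 + 152000) = 7780 Ω.
V_out = 27.3 × 7780 / (390 + 7780) = 27.3 × 7780/8170 = 26.0 V.

V_out ≈ 26.0 V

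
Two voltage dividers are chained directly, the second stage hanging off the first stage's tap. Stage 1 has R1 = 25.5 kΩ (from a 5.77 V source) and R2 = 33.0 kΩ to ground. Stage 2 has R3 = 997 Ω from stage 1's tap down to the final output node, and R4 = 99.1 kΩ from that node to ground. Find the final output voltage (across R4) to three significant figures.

Stage 2 presents R3+R4 = 100100 Ω as a load on stage 1's tap.
Stage 1's lower leg becomes R2‖(R3+R4) = 24820 Ω, so V_mid = 5.77 × 24820/50320 = 2.846 V.
Stage 2 is itself unloaded: V_out = V_mid × R4/(R3+R4) = 2.846 × 99100/100100 = 2.82 V.

V_out ≈ 2.82 V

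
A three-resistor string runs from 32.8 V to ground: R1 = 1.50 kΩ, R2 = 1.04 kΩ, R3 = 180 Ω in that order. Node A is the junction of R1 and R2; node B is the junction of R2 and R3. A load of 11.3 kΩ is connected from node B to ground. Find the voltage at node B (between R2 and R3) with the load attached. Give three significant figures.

At node B, R3 is in parallel with the load: R3‖R_L = 177.2 Ω.
Below node A the resistance is R2 + (R3‖R_L) = 1217 Ω, so V_A = 32.8 × 1217/2717 = 14.69 V.
Then V_B = V_A × (R3‖R_L)/(R2 + R3‖R_L) = 14.69 × 177.2/1217 = 2.14 V.

V ≈ 2.14 V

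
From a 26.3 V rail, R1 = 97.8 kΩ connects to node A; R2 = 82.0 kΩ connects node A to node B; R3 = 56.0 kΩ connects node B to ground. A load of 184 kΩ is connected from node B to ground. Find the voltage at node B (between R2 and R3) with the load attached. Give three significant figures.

At node B, R3 is in parallel with the load: R3‖R_L = 42.93 kΩ.
Below node A the resistance is R2 + (R3‖R_L) = 124.9 kΩ, so V_A = 26.3 × 124.9/222.7 = 14.75 V.
Then V_B = V_A × (R3‖R_L)/(R2 + R3‖R_L) = 14.75 × 42.93/124.9 = 5.07 V.

V ≈ 5.07 V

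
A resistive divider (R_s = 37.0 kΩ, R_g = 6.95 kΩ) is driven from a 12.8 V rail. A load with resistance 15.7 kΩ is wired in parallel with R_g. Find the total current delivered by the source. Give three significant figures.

R_g‖R_L = 4.817 kΩ, so the source sees R_s + R_g‖R_L = 41.82 kΩ.
I = 12.8 V / 41.82 kΩ = 0.306 mA.

I ≈ 0.306 mA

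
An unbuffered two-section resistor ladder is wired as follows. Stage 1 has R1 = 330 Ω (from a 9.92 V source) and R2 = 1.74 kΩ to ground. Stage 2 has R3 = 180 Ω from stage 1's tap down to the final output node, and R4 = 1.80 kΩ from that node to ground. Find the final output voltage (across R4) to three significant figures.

Stage 2 presents R3+R4 = 1980 Ω as a load on stage 1's tap.
Stage 1's lower leg becomes R2‖(R3+R4) = 926.1 Ω, so V_mid = 9.92 × 926.1/1256 = 7.314 V.
Stage 2 is itself unloaded: V_out = V_mid × R4/(R3+R4) = 7.314 × 1800/1980 = 6.65 V.

V_out ≈ 6.65 V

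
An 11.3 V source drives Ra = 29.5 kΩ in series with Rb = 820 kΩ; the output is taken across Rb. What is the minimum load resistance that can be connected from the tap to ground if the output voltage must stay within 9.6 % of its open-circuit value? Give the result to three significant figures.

R_L(min) ≈ 268 kΩ

Output resistance R_th = Ra‖Rb = (29.5 × 820)/849.5 = 28.48 kΩ.
The fractional drop is R_th/(R_th + R_L); requiring this ≤ 0.0960 gives R_L ≥ R_th(1/0.0960 − 1) = 28.48 × 9.417 = 268 kΩ.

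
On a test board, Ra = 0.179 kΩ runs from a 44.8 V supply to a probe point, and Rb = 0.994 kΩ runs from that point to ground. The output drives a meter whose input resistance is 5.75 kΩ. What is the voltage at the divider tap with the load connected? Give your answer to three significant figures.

V_out ≈ 37.0 V

The load sits in parallel with Rb: Rb‖R_L = (994 × 5750) / (994 + 5750) = 847.5 Ω.
V_out = 44.8 × 847.5 / (179 + 847.5) = 44.8 × 847.5/1026 = 37.0 V.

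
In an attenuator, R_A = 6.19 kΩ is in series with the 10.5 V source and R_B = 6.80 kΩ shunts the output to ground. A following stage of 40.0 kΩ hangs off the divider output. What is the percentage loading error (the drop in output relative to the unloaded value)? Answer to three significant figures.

7.49 %

The divider's output (Thévenin) resistance is R_A‖R_B = 3.240 kΩ.
Fractional drop under load = R_th/(R_th + R_L) = 3.240 / (3.240 + 40.0) = 0.07494.
So the output falls by 7.49 %.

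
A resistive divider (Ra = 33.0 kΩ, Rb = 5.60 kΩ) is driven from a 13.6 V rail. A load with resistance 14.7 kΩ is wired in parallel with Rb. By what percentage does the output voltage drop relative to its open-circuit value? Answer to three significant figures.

24.6 %

Unloaded V = 13.6 × 5.60/38.60 = 1.973 V.
Loaded: Rb‖R_L = 4.055 kΩ, giving V = 13.6 × 4.055/37.06 = 1.488 V.
Drop = (1.973 − 1.488) / 1.973 = 24.6 %.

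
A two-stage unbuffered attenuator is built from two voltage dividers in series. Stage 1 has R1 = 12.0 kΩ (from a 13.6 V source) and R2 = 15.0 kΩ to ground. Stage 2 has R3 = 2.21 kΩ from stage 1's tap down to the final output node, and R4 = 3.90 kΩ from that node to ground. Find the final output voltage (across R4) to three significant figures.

Stage 2 presents R3+R4 = 6.110 kΩ as a load on stage 1's tap.
Stage 1's lower leg becomes R2‖(R3+R4) = 4.342 kΩ, so V_mid = 13.6 × 4.342/16.34 = 3.613 V.
Stage 2 is itself unloaded: V_out = V_mid × R4/(R3+R4) = 3.613 × 3.90/6.110 = 2.31 V.

V_out ≈ 2.31 V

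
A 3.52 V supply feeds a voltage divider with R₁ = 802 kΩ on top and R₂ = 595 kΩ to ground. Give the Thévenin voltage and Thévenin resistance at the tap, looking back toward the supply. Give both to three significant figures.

V_th = 1.50 V, R_th = 342 kΩ

V_th is the open-circuit tap voltage: 3.52 × 595/(802 + 595) = 1.50 V.
With the supply zeroed, R₁ and R₂ appear in parallel from the tap: R_th = R₁‖R₂ = (802 × 595)/1397 = 342 kΩ.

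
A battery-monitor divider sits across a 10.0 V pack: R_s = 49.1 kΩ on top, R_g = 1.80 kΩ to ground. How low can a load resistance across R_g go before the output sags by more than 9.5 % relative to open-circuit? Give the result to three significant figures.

R_L(min) ≈ 16.5 kΩ

Output resistance R_th = R_s‖R_g = (49.1 × 1.80)/50.90 = 1.736 kΩ.
The fractional drop is R_th/(R_th + R_L); requiring this ≤ 0.0950 gives R_L ≥ R_th(1/0.0950 − 1) = 1.736 × 9.526 = 16.5 kΩ.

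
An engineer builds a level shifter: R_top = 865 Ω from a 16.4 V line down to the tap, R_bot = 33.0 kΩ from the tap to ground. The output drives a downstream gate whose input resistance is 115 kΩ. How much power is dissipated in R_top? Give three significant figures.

Total resistance from the source is R_top + (R_bot‖R_L) = 26510 Ω, so I = 16.4/26510 Ω = 0.6187 mA.
P = I²·R_top = (0.6187 mA)² × 865 Ω = 0.331 mW.

P ≈ 0.331 mW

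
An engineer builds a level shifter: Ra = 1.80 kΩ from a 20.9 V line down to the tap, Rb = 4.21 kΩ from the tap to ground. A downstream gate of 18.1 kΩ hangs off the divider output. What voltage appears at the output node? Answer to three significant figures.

The load sits in parallel with Rb: Rb‖R_L = (4.21 × 18.1) / (4.21 + 18.1) = 3.416 kΩ.
V_out = 20.9 × 3.416 / (1.80 + 3.416) = 20.9 × 3.416/5.216 = 13.7 V.
(Unloaded it would have been 14.6 V.)

V_out ≈ 13.7 V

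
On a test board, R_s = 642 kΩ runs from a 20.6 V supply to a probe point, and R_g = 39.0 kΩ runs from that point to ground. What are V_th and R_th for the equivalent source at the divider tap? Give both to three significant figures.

V_th = 1.18 V, R_th = 36.8 kΩ

V_th is the open-circuit tap voltage: 20.6 × 39.0/(642 + 39.0) = 1.18 V.
With the supply zeroed, R_s and R_g appear in parallel from the tap: R_th = R_s‖R_g = (642 × 39.0)/681.0 = 36.8 kΩ.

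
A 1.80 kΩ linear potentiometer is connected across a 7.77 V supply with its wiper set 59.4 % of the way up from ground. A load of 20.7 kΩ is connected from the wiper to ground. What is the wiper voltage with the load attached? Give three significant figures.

The wiper splits the pot into (1−α)R = 730.8 Ω above and αR = 1069 Ω below.
Lower section ‖ load = 1017 Ω.
V_wiper = 7.77 × 1017/(730.8 + 1017) = 4.52 V.

V ≈ 4.52 V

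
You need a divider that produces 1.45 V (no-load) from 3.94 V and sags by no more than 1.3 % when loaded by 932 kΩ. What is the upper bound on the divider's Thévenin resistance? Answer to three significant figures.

Loading drop = R_th/(R_th + R_L) ≤ 0.0130, so R_th ≤ R_L · ε/(1−ε) = 932 kΩ × 0.0130/0.9870 = 12.3 kΩ.

R_th ≤ 12.3 kΩ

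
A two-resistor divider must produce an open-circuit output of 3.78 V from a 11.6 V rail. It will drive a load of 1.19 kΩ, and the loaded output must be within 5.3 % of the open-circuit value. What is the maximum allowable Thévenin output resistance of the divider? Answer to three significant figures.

Loading drop = R_th/(R_th + R_L) ≤ 0.0530, so R_th ≤ R_L · ε/(1−ε) = 1.19 kΩ × 0.0530/0.9470 = 66.6 Ω.
(Any R1, R2 with R2/(R1+R2) = 0.326 and R1‖R2 ≤ 66.6 Ω will meet the spec.)

R_th ≤ 66.6 Ω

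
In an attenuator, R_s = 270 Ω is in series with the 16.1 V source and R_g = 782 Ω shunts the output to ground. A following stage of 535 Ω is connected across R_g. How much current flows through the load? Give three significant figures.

I_L ≈ 16.3 mA

R_g‖R_L = 317.7 Ω; V_out = 16.1 × 317.7/587.7 = 8.703 V.
I_L = V_out / R_L = 8.703 / 535 Ω = 16.3 mA.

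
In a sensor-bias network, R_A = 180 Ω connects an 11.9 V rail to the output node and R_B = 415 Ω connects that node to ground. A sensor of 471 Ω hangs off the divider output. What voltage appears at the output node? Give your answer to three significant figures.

V_out ≈ 6.55 V

The load sits in parallel with R_B: R_B‖R_L = (415 × 471) / (415 + 471) = 220.6 Ω.
V_out = 11.9 × 220.6 / (180 + 220.6) = 11.9 × 220.6/400.6 = 6.55 V.
(Unloaded it would have been 8.30 V.)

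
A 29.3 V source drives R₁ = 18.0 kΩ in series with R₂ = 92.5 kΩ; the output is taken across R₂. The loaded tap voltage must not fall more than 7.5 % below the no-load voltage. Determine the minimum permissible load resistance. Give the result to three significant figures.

Output resistance R_th = R₁‖R₂ = (18.0 × 92.5)/110.5 = 15.07 kΩ.
The fractional drop is R_th/(R_th + R_L); requiring this ≤ 0.0750 gives R_L ≥ R_th(1/0.0750 − 1) = 15.07 × 12.33 = 186 kΩ.

R_L(min) ≈ 186 kΩ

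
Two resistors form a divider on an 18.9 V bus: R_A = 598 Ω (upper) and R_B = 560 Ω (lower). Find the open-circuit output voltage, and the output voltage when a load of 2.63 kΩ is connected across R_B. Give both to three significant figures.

Unloaded: 9.14 V; loaded: 8.23 V

Open-circuit: V = 18.9 × 560/(598 + 560) = 9.14 V.
With the load, R_B becomes R_B‖R_L = 461.7 Ω, so V = 18.9 × 461.7/1060 = 8.23 V.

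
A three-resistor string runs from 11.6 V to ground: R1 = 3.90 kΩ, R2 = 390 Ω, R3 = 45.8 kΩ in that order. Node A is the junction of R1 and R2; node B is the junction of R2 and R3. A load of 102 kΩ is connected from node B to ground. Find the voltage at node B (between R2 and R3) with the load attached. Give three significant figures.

At node B, R3 is in parallel with the load: R3‖R_L = 31610 Ω.
Below node A the resistance is R2 + (R3‖R_L) = 32000 Ω, so V_A = 11.6 × 32000/35900 = 10.34 V.
Then V_B = V_A × (R3‖R_L)/(R2 + R3‖R_L) = 10.34 × 31610/32000 = 10.2 V.

V ≈ 10.2 V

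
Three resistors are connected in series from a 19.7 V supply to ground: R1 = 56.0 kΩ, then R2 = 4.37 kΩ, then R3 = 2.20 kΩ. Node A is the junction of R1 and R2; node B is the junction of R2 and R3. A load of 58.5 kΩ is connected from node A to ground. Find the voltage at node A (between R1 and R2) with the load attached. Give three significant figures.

Below node A the series string R2+R3 = 6.570 kΩ sits in parallel with the 58.5 kΩ load: 5.907 kΩ.
V_A = 19.7 × 5.907/(56.0 + 5.907) = 1.88 V.

V ≈ 1.88 V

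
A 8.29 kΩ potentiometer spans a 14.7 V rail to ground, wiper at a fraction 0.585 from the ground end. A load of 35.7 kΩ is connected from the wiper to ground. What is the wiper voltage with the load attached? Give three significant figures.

V ≈ 8.14 V

The wiper splits the pot into (1−α)R = 3.440 kΩ above and αR = 4.850 kΩ below.
Lower section ‖ load = 4.270 kΩ.
V_wiper = 14.7 × 4.270/(3.440 + 4.270) = 8.14 V.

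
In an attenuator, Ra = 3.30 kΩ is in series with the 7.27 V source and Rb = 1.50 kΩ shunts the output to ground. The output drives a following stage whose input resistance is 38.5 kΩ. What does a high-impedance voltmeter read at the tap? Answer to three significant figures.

V_out ≈ 2.21 V

The load sits in parallel with Rb: Rb‖R_L = (1.50 × 38.5) / (1.50 + 38.5) = 1.444 kΩ.
V_out = 7.27 × 1.444 / (3.30 + 1.444) = 7.27 × 1.444/4.744 = 2.21 V.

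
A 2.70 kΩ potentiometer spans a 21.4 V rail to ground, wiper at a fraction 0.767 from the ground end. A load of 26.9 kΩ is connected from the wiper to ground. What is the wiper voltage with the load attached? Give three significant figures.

V ≈ 16.1 V

The wiper splits the pot into (1−α)R = 629.1 Ω above and αR = 2071 Ω below.
Lower section ‖ load = 1923 Ω.
V_wiper = 21.4 × 1923/(629.1 + 1923) = 16.1 V.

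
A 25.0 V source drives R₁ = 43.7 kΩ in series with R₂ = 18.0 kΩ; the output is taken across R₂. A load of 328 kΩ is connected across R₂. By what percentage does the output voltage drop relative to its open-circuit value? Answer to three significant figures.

3.74 %

The divider's output (Thévenin) resistance is R₁‖R₂ = 12.75 kΩ.
Fractional drop under load = R_th/(R_th + R_L) = 12.75 / (12.75 + 328) = 0.03741.
So the output falls by 3.74 %.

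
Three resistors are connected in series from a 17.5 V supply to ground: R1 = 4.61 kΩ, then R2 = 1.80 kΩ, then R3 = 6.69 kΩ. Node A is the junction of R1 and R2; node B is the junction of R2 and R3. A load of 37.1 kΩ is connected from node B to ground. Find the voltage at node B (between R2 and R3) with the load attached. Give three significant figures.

V ≈ 8.21 V

At node B, R3 is in parallel with the load: R3‖R_L = 5.668 kΩ.
Below node A the resistance is R2 + (R3‖R_L) = 7.468 kΩ, so V_A = 17.5 × 7.468/12.08 = 10.82 V.
Then V_B = V_A × (R3‖R_L)/(R2 + R3‖R_L) = 10.82 × 5.668/7.468 = 8.21 V.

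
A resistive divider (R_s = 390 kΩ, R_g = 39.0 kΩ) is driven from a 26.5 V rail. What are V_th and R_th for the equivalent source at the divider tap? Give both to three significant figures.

V_th is the open-circuit tap voltage: 26.5 × 39.0/(390 + 39.0) = 2.41 V.
With the supply zeroed, R_s and R_g appear in parallel from the tap: R_th = R_s‖R_g = (390 × 39.0)/429.0 = 35.5 kΩ.

V_th = 2.41 V, R_th = 35.5 kΩ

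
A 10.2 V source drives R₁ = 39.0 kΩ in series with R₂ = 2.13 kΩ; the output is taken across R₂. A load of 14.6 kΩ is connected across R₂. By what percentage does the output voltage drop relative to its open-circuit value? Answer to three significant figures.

12.2 %

The divider's output (Thévenin) resistance is R₁‖R₂ = 2.020 kΩ.
Fractional drop under load = R_th/(R_th + R_L) = 2.020 / (2.020 + 14.6) = 0.1215.
So the output falls by 12.2 %.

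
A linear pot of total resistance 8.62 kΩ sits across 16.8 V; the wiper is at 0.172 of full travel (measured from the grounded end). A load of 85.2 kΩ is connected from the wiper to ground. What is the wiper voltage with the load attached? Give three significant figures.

The wiper splits the pot into (1−α)R = 7.137 kΩ above and αR = 1.483 kΩ below.
Lower section ‖ load = 1.457 kΩ.
V_wiper = 16.8 × 1.457/(7.137 + 1.457) = 2.85 V.

V ≈ 2.85 V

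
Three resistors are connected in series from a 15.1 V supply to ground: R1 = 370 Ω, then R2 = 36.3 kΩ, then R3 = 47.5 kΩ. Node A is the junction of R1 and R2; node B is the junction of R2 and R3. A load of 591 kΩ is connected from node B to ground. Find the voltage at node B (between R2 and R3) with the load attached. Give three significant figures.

V ≈ 8.23 V

At node B, R3 is in parallel with the load: R3‖R_L = 43970 Ω.
Below node A the resistance is R2 + (R3‖R_L) = 80270 Ω, so V_A = 15.1 × 80270/80640 = 15.03 V.
Then V_B = V_A × (R3‖R_L)/(R2 + R3‖R_L) = 15.03 × 43970/80270 = 8.23 V.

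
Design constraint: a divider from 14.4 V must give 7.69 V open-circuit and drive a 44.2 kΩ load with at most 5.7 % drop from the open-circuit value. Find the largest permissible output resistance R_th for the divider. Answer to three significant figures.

Loading drop = R_th/(R_th + R_L) ≤ 0.0570, so R_th ≤ R_L · ε/(1−ε) = 44.2 kΩ × 0.0570/0.9430 = 2.67 kΩ.
(Any R1, R2 with R2/(R1+R2) = 0.534 and R1‖R2 ≤ 2.67 kΩ will meet the spec.)

R_th ≤ 2.67 kΩ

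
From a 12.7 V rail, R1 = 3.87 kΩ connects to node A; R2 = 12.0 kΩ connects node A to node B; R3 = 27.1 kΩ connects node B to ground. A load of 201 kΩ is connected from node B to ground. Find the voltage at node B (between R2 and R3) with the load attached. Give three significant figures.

At node B, R3 is in parallel with the load: R3‖R_L = 23.88 kΩ.
Below node A the resistance is R2 + (R3‖R_L) = 35.88 kΩ, so V_A = 12.7 × 35.88/39.75 = 11.46 V.
Then V_B = V_A × (R3‖R_L)/(R2 + R3‖R_L) = 11.46 × 23.88/35.88 = 7.63 V.

V ≈ 7.63 V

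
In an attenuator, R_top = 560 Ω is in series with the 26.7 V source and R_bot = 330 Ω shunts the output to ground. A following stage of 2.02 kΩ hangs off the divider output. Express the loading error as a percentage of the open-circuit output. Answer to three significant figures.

9.32 %

Unloaded V = 26.7 × 330/890.0 = 9.9000 V.
Loaded: R_bot‖R_L = 283.7 Ω, giving V = 26.7 × 283.7/843.7 = 8.9772 V.
Drop = (9.9000 − 8.9772) / 9.9000 = 9.32 %.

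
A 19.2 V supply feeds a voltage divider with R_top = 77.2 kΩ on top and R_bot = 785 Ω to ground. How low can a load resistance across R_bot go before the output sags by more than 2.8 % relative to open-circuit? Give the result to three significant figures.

Output resistance R_th = R_top‖R_bot = (77200 × 785)/77980 = 777.1 Ω.
The fractional drop is R_th/(R_th + R_L); requiring this ≤ 0.0280 gives R_L ≥ R_th(1/0.0280 − 1) = 777.1 × 34.71 = 27.0 kΩ.

R_L(min) ≈ 27.0 kΩ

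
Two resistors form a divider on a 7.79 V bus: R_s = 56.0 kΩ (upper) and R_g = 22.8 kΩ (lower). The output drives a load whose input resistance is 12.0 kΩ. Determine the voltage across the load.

The load sits in parallel with R_g: R_g‖R_L = (22.8 × 12.0) / (22.8 + 12.0) = 7.862 kΩ.
V_out = 7.79 × 7.862 / (56.0 + 7.862) = 7.79 × 7.862/63.86 = 0.959 V.

V_out ≈ 0.959 V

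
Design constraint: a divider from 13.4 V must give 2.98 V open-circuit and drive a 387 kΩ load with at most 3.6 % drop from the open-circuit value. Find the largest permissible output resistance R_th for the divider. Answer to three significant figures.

Loading drop = R_th/(R_th + R_L) ≤ 0.0360, so R_th ≤ R_L · ε/(1−ε) = 387 kΩ × 0.0360/0.9640 = 14.5 kΩ.
(Any R1, R2 with R2/(R1+R2) = 0.222 and R1‖R2 ≤ 14.5 kΩ will meet the spec.)

R_th ≤ 14.5 kΩ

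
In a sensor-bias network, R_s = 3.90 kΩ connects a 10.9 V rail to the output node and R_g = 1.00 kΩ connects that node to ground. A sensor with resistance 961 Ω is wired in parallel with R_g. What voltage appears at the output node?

The load sits in parallel with R_g: R_g‖R_L = (1000 × 961) / (1000 + 961) = 490.1 Ω.
V_out = 10.9 × 490.1 / (3900 + 490.1) = 10.9 × 490.1/4390 = 1.22 V.

V_out ≈ 1.22 V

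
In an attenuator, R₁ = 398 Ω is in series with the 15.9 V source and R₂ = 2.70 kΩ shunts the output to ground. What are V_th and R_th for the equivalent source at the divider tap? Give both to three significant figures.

V_th = 13.9 V, R_th = 347 Ω

V_th is the open-circuit tap voltage: 15.9 × 2700/(398 + 2700) = 13.9 V.
With the supply zeroed, R₁ and R₂ appear in parallel from the tap: R_th = R₁‖R₂ = (398 × 2700)/3098 = 347 Ω.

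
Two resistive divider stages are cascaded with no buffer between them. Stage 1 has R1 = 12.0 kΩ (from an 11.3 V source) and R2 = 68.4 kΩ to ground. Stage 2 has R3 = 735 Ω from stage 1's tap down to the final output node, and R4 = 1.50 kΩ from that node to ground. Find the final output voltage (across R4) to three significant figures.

V_out ≈ 1.16 V

Stage 2 presents R3+R4 = 2235 Ω as a load on stage 1's tap.
Stage 1's lower leg becomes R2‖(R3+R4) = 2164 Ω, so V_mid = 11.3 × 2164/14160 = 1.727 V.
Stage 2 is itself unloaded: V_out = V_mid × R4/(R3+R4) = 1.727 × 1500/2235 = 1.16 V.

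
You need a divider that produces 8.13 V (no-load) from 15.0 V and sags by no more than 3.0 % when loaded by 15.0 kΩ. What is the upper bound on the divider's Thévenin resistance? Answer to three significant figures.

Loading drop = R_th/(R_th + R_L) ≤ 0.0300, so R_th ≤ R_L · ε/(1−ε) = 15.0 kΩ × 0.0300/0.9700 = 464 Ω.

R_th ≤ 464 Ω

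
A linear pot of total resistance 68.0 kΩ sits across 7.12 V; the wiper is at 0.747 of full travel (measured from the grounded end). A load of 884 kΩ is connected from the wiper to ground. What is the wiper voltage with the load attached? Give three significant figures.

The wiper splits the pot into (1−α)R = 17.20 kΩ above and αR = 50.80 kΩ below.
Lower section ‖ load = 48.04 kΩ.
V_wiper = 7.12 × 48.04/(17.20 + 48.04) = 5.24 V.

V ≈ 5.24 V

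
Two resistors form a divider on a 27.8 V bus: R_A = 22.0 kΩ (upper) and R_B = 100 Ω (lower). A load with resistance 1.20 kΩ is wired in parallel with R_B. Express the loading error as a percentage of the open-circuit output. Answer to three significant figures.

7.66 %

The divider's output (Thévenin) resistance is R_A‖R_B = 99.55 Ω.
Fractional drop under load = R_th/(R_th + R_L) = 99.55 / (99.55 + 1200) = 0.07660.
So the output falls by 7.66 %.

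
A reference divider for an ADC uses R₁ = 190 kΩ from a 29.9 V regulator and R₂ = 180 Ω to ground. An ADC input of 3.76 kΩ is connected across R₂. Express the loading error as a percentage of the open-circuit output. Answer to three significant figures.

4.56 %

The divider's output (Thévenin) resistance is R₁‖R₂ = 179.8 Ω.
Fractional drop under load = R_th/(R_th + R_L) = 179.8 / (179.8 + 3760) = 0.04564.
So the output falls by 4.56 %.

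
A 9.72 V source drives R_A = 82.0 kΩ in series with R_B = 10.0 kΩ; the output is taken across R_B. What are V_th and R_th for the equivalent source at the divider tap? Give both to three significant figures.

V_th = 1.06 V, R_th = 8.91 kΩ

V_th is the open-circuit tap voltage: 9.72 × 10.0/(82.0 + 10.0) = 1.06 V.
With the supply zeroed, R_A and R_B appear in parallel from the tap: R_th = R_A‖R_B = (82.0 × 10.0)/92.00 = 8.91 kΩ.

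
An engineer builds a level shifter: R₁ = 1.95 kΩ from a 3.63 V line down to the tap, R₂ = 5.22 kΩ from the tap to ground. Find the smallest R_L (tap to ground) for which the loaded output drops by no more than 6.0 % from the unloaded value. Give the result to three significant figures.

R_L(min) ≈ 22.2 kΩ

Output resistance R_th = R₁‖R₂ = (1.95 × 5.22)/7.170 = 1.420 kΩ.
The fractional drop is R_th/(R_th + R_L); requiring this ≤ 0.0600 gives R_L ≥ R_th(1/0.0600 − 1) = 1.420 × 15.67 = 22.2 kΩ.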